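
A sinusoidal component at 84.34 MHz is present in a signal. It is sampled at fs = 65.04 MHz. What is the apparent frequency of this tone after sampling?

84.34 MHz mod fs = 19.3 MHz.
19.3 MHz ≤ fs/2 = 32.52 MHz, appears at 19.3 MHz.

19.3 MHz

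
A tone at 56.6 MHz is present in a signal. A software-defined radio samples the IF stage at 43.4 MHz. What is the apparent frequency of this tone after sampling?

56.6 MHz mod fs = 13.2 MHz.
13.2 MHz ≤ fs/2 = 21.7 MHz, appears at 13.2 MHz.

13.2 MHz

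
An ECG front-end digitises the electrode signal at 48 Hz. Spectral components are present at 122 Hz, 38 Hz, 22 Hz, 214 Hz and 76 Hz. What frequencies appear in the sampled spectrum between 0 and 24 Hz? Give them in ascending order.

10 Hz, 20 Hz, 22 Hz

fs/2 = 24 Hz.
122 Hz mod fs = 26 Hz.
26 Hz > fs/2 = 24 Hz, folds to fs − 26 Hz = 22 Hz.
38 Hz > fs/2 = 24 Hz, folds to fs − 38 Hz = 10 Hz.
22 Hz ≤ fs/2 = 24 Hz, passes unchanged.
214 Hz mod fs = 22 Hz.
22 Hz ≤ fs/2 = 24 Hz, appears at 22 Hz.
76 Hz mod fs = 28 Hz.
28 Hz > fs/2 = 24 Hz, folds to fs − 28 Hz = 20 Hz.
Distinct values: {10 Hz, 20 Hz, 22 Hz}.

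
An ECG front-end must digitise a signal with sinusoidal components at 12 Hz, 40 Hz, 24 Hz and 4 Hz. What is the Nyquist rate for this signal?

Highest-frequency component: 40 Hz.
Nyquist rate = 2 × 40 Hz = 80 Hz.

80 Hz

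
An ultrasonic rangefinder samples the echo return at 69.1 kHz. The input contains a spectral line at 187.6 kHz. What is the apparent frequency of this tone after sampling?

187.6 kHz mod fs = 49.4 kHz.
49.4 kHz > fs/2 = 34.55 kHz, folds to fs − 49.4 kHz = 19.7 kHz.

19.7 kHz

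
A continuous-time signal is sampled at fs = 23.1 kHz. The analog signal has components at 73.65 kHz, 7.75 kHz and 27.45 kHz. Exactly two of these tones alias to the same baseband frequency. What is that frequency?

4.35 kHz

fs/2 = 11.55 kHz.
73.65 kHz mod fs = 4.35 kHz.
4.35 kHz ≤ fs/2 = 11.55 kHz, appears at 4.35 kHz.
7.75 kHz ≤ fs/2 = 11.55 kHz, passes unchanged.
27.45 kHz mod fs = 4.35 kHz.
4.35 kHz ≤ fs/2 = 11.55 kHz, appears at 4.35 kHz.
27.45 kHz and 73.65 kHz both map to 4.35 kHz.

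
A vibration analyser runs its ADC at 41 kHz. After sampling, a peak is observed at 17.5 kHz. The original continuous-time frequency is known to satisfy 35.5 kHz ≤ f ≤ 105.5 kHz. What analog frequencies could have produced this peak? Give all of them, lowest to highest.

58.5 kHz, 64.5 kHz, 99.5 kHz, 105.5 kHz

Frequencies that alias to 17.5 kHz are k·fs ± 17.5 kHz for integer k ≥ 0.
k=0: 17.5 kHz.
k=1: 23.5 kHz, 58.5 kHz.
k=2: 64.5 kHz, 99.5 kHz.
k=3: 105.5 kHz, 140.5 kHz.
k=4: 146.5 kHz, 181.5 kHz.
Within [35.5 kHz, 105.5 kHz]: 58.5 kHz, 64.5 kHz, 99.5 kHz, 105.5 kHz.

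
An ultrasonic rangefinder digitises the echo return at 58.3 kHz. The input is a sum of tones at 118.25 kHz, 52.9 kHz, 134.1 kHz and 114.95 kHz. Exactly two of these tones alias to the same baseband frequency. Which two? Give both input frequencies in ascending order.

fs/2 = 29.15 kHz.
118.25 kHz mod fs = 1.65 kHz.
1.65 kHz ≤ fs/2 = 29.15 kHz, appears at 1.65 kHz.
52.9 kHz > fs/2 = 29.15 kHz, folds to fs − 52.9 kHz = 5.4 kHz.
134.1 kHz mod fs = 17.5 kHz.
17.5 kHz ≤ fs/2 = 29.15 kHz, appears at 17.5 kHz.
114.95 kHz mod fs = 56.65 kHz.
56.65 kHz > fs/2 = 29.15 kHz, folds to fs − 56.65 kHz = 1.65 kHz.
114.95 kHz and 118.25 kHz both map to 1.65 kHz.

114.95 kHz, 118.25 kHz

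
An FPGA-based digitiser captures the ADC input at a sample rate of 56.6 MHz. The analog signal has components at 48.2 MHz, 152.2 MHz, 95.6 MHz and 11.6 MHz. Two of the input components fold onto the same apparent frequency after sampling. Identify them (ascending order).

fs/2 = 28.3 MHz.
48.2 MHz > fs/2 = 28.3 MHz, folds to fs − 48.2 MHz = 8.4 MHz.
152.2 MHz mod fs = 39 MHz.
39 MHz > fs/2 = 28.3 MHz, folds to fs − 39 MHz = 17.6 MHz.
95.6 MHz mod fs = 39 MHz.
39 MHz > fs/2 = 28.3 MHz, folds to fs − 39 MHz = 17.6 MHz.
11.6 MHz ≤ fs/2 = 28.3 MHz, passes unchanged.
95.6 MHz and 152.2 MHz both map to 17.6 MHz.

95.6 MHz, 152.2 MHz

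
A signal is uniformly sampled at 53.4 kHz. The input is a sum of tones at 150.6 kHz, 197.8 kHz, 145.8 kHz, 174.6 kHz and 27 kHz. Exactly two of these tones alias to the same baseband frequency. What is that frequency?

14.4 kHz

fs/2 = 26.7 kHz.
150.6 kHz mod fs = 43.8 kHz.
43.8 kHz > fs/2 = 26.7 kHz, folds to fs − 43.8 kHz = 9.6 kHz.
197.8 kHz mod fs = 37.6 kHz.
37.6 kHz > fs/2 = 26.7 kHz, folds to fs − 37.6 kHz = 15.8 kHz.
145.8 kHz mod fs = 39 kHz.
39 kHz > fs/2 = 26.7 kHz, folds to fs − 39 kHz = 14.4 kHz.
174.6 kHz mod fs = 14.4 kHz.
14.4 kHz ≤ fs/2 = 26.7 kHz, appears at 14.4 kHz.
27 kHz > fs/2 = 26.7 kHz, folds to fs − 27 kHz = 26.4 kHz.
145.8 kHz and 174.6 kHz both map to 14.4 kHz.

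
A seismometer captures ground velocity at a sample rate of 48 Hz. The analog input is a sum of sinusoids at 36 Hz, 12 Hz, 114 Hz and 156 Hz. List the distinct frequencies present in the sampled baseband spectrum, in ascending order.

12 Hz, 18 Hz

fs/2 = 24 Hz.
36 Hz > fs/2 = 24 Hz, folds to fs − 36 Hz = 12 Hz.
12 Hz ≤ fs/2 = 24 Hz, passes unchanged.
114 Hz mod fs = 18 Hz.
18 Hz ≤ fs/2 = 24 Hz, appears at 18 Hz.
156 Hz mod fs = 12 Hz.
12 Hz ≤ fs/2 = 24 Hz, appears at 12 Hz.
Distinct values: {12 Hz, 18 Hz}.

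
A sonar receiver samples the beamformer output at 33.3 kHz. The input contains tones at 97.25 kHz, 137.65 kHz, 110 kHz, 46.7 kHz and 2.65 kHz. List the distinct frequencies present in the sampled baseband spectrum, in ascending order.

2.65 kHz, 4.45 kHz, 10.1 kHz, 13.4 kHz

fs/2 = 16.65 kHz.
97.25 kHz mod fs = 30.65 kHz.
30.65 kHz > fs/2 = 16.65 kHz, folds to fs − 30.65 kHz = 2.65 kHz.
137.65 kHz mod fs = 4.45 kHz.
4.45 kHz ≤ fs/2 = 16.65 kHz, appears at 4.45 kHz.
110 kHz mod fs = 10.1 kHz.
10.1 kHz ≤ fs/2 = 16.65 kHz, appears at 10.1 kHz.
46.7 kHz mod fs = 13.4 kHz.
13.4 kHz ≤ fs/2 = 16.65 kHz, appears at 13.4 kHz.
2.65 kHz ≤ fs/2 = 16.65 kHz, passes unchanged.
Distinct values: {2.65 kHz, 4.45 kHz, 10.1 kHz, 13.4 kHz}.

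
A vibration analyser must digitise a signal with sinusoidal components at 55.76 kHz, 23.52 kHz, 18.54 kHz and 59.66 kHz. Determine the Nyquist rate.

Highest-frequency component: 59.66 kHz.
Nyquist rate = 2 × 59.66 kHz = 119.32 kHz.

119.32 kHz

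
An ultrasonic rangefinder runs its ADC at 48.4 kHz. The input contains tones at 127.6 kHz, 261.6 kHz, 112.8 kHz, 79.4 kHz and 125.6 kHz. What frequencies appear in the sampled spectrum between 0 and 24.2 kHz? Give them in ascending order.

fs/2 = 24.2 kHz.
127.6 kHz mod fs = 30.8 kHz.
30.8 kHz > fs/2 = 24.2 kHz, folds to fs − 30.8 kHz = 17.6 kHz.
261.6 kHz mod fs = 19.6 kHz.
19.6 kHz ≤ fs/2 = 24.2 kHz, appears at 19.6 kHz.
112.8 kHz mod fs = 16 kHz.
16 kHz ≤ fs/2 = 24.2 kHz, appears at 16 kHz.
79.4 kHz mod fs = 31 kHz.
31 kHz > fs/2 = 24.2 kHz, folds to fs − 31 kHz = 17.4 kHz.
125.6 kHz mod fs = 28.8 kHz.
28.8 kHz > fs/2 = 24.2 kHz, folds to fs − 28.8 kHz = 19.6 kHz.
Distinct values: {16 kHz, 17.4 kHz, 17.6 kHz, 19.6 kHz}.

16 kHz, 17.4 kHz, 17.6 kHz, 19.6 kHz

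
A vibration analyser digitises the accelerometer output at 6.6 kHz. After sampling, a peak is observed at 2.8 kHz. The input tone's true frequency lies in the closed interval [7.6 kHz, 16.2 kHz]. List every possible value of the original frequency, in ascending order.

9.4 kHz, 10.4 kHz, 16 kHz

Frequencies that alias to 2.8 kHz are k·fs ± 2.8 kHz for integer k ≥ 0.
k=0: 2.8 kHz.
k=1: 3.8 kHz, 9.4 kHz.
k=2: 10.4 kHz, 16 kHz.
k=3: 17 kHz, 22.6 kHz.
Within [7.6 kHz, 16.2 kHz]: 9.4 kHz, 10.4 kHz, 16 kHz.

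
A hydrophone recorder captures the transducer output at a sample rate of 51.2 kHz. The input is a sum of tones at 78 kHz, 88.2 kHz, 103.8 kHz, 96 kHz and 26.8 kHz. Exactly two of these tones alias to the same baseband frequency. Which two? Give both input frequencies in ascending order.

fs/2 = 25.6 kHz.
78 kHz mod fs = 26.8 kHz.
26.8 kHz > fs/2 = 25.6 kHz, folds to fs − 26.8 kHz = 24.4 kHz.
88.2 kHz mod fs = 37 kHz.
37 kHz > fs/2 = 25.6 kHz, folds to fs − 37 kHz = 14.2 kHz.
103.8 kHz mod fs = 1.4 kHz.
1.4 kHz ≤ fs/2 = 25.6 kHz, appears at 1.4 kHz.
96 kHz mod fs = 44.8 kHz.
44.8 kHz > fs/2 = 25.6 kHz, folds to fs − 44.8 kHz = 6.4 kHz.
26.8 kHz > fs/2 = 25.6 kHz, folds to fs − 26.8 kHz = 24.4 kHz.
26.8 kHz and 78 kHz both map to 24.4 kHz.

26.8 kHz, 78 kHz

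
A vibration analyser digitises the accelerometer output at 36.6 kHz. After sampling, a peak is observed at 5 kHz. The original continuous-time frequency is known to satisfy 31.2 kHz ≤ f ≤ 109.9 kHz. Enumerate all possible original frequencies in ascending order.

Frequencies that alias to 5 kHz are k·fs ± 5 kHz for integer k ≥ 0.
k=0: 5 kHz.
k=1: 31.6 kHz, 41.6 kHz.
k=2: 68.2 kHz, 78.2 kHz.
k=3: 104.8 kHz, 114.8 kHz.
k=4: 141.4 kHz, 151.4 kHz.
Within [31.2 kHz, 109.9 kHz]: 31.6 kHz, 41.6 kHz, 68.2 kHz, 78.2 kHz, 104.8 kHz.

31.6 kHz, 41.6 kHz, 68.2 kHz, 78.2 kHz, 104.8 kHz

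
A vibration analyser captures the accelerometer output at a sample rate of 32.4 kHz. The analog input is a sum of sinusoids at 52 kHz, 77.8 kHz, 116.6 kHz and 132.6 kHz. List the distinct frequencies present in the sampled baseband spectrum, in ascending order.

3 kHz, 12.8 kHz, 13 kHz

fs/2 = 16.2 kHz.
52 kHz mod fs = 19.6 kHz.
19.6 kHz > fs/2 = 16.2 kHz, folds to fs − 19.6 kHz = 12.8 kHz.
77.8 kHz mod fs = 13 kHz.
13 kHz ≤ fs/2 = 16.2 kHz, appears at 13 kHz.
116.6 kHz mod fs = 19.4 kHz.
19.4 kHz > fs/2 = 16.2 kHz, folds to fs − 19.4 kHz = 13 kHz.
132.6 kHz mod fs = 3 kHz.
3 kHz ≤ fs/2 = 16.2 kHz, appears at 3 kHz.
Distinct values: {3 kHz, 12.8 kHz, 13 kHz}.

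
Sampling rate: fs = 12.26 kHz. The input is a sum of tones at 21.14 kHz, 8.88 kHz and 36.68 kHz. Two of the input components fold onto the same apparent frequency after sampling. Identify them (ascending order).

8.88 kHz, 21.14 kHz

fs/2 = 6.13 kHz.
21.14 kHz mod fs = 8.88 kHz.
8.88 kHz > fs/2 = 6.13 kHz, folds to fs − 8.88 kHz = 3.38 kHz.
8.88 kHz > fs/2 = 6.13 kHz, folds to fs − 8.88 kHz = 3.38 kHz.
36.68 kHz mod fs = 12.16 kHz.
12.16 kHz > fs/2 = 6.13 kHz, folds to fs − 12.16 kHz = 0.1 kHz.
8.88 kHz and 21.14 kHz both map to 3.38 kHz.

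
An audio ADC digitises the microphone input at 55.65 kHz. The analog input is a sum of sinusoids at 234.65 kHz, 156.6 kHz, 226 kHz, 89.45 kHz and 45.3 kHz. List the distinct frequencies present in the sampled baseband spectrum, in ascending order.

3.4 kHz, 10.35 kHz, 12.05 kHz, 21.85 kHz

fs/2 = 27.825 kHz.
234.65 kHz mod fs = 12.05 kHz.
12.05 kHz ≤ fs/2 = 27.825 kHz, appears at 12.05 kHz.
156.6 kHz mod fs = 45.3 kHz.
45.3 kHz > fs/2 = 27.825 kHz, folds to fs − 45.3 kHz = 10.35 kHz.
226 kHz mod fs = 3.4 kHz.
3.4 kHz ≤ fs/2 = 27.825 kHz, appears at 3.4 kHz.
89.45 kHz mod fs = 33.8 kHz.
33.8 kHz > fs/2 = 27.825 kHz, folds to fs − 33.8 kHz = 21.85 kHz.
45.3 kHz > fs/2 = 27.825 kHz, folds to fs − 45.3 kHz = 10.35 kHz.
Distinct values: {3.4 kHz, 10.35 kHz, 12.05 kHz, 21.85 kHz}.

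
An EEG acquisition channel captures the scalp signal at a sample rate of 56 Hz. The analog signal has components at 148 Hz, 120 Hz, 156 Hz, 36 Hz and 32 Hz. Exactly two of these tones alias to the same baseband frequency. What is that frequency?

20 Hz

fs/2 = 28 Hz.
148 Hz mod fs = 36 Hz.
36 Hz > fs/2 = 28 Hz, folds to fs − 36 Hz = 20 Hz.
120 Hz mod fs = 8 Hz.
8 Hz ≤ fs/2 = 28 Hz, appears at 8 Hz.
156 Hz mod fs = 44 Hz.
44 Hz > fs/2 = 28 Hz, folds to fs − 44 Hz = 12 Hz.
36 Hz > fs/2 = 28 Hz, folds to fs − 36 Hz = 20 Hz.
32 Hz > fs/2 = 28 Hz, folds to fs − 32 Hz = 24 Hz.
36 Hz and 148 Hz both map to 20 Hz.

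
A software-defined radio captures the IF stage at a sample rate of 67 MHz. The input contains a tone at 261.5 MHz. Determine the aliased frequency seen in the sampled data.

261.5 MHz mod fs = 60.5 MHz.
60.5 MHz > fs/2 = 33.5 MHz, folds to fs − 60.5 MHz = 6.5 MHz.

6.5 MHz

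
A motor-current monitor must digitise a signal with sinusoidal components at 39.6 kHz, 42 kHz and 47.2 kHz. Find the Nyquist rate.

94.4 kHz

Highest-frequency component: 47.2 kHz.
Nyquist rate = 2 × 47.2 kHz = 94.4 kHz.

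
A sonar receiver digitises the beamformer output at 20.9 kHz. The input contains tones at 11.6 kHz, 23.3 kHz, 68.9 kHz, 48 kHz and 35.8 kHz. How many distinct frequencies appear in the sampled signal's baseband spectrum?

4

fs/2 = 10.45 kHz.
11.6 kHz > fs/2 = 10.45 kHz, folds to fs − 11.6 kHz = 9.3 kHz.
23.3 kHz mod fs = 2.4 kHz.
2.4 kHz ≤ fs/2 = 10.45 kHz, appears at 2.4 kHz.
68.9 kHz mod fs = 6.2 kHz.
6.2 kHz ≤ fs/2 = 10.45 kHz, appears at 6.2 kHz.
48 kHz mod fs = 6.2 kHz.
6.2 kHz ≤ fs/2 = 10.45 kHz, appears at 6.2 kHz.
35.8 kHz mod fs = 14.9 kHz.
14.9 kHz > fs/2 = 10.45 kHz, folds to fs − 14.9 kHz = 6 kHz.
Distinct values: {2.4 kHz, 6 kHz, 6.2 kHz, 9.3 kHz} → 4.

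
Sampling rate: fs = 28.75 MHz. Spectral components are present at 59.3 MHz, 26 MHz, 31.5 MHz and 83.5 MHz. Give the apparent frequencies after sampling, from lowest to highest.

fs/2 = 14.375 MHz.
59.3 MHz mod fs = 1.8 MHz.
1.8 MHz ≤ fs/2 = 14.375 MHz, appears at 1.8 MHz.
26 MHz > fs/2 = 14.375 MHz, folds to fs − 26 MHz = 2.75 MHz.
31.5 MHz mod fs = 2.75 MHz.
2.75 MHz ≤ fs/2 = 14.375 MHz, appears at 2.75 MHz.
83.5 MHz mod fs = 26 MHz.
26 MHz > fs/2 = 14.375 MHz, folds to fs − 26 MHz = 2.75 MHz.
Distinct values: {1.8 MHz, 2.75 MHz}.

1.8 MHz, 2.75 MHz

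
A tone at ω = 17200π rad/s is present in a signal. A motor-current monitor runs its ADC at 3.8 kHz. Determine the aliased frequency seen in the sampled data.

1 kHz

ω = 17200π rad/s → f = ω/(2π) = 8600 Hz = 8.6 kHz.
8.6 kHz mod fs = 1 kHz.
1 kHz ≤ fs/2 = 1.9 kHz, appears at 1 kHz.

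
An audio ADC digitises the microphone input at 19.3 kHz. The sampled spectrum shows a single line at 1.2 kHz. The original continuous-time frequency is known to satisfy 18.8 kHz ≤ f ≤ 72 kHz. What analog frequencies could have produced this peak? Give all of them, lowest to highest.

20.5 kHz, 37.4 kHz, 39.8 kHz, 56.7 kHz, 59.1 kHz

Frequencies that alias to 1.2 kHz are k·fs ± 1.2 kHz for integer k ≥ 0.
k=0: 1.2 kHz.
k=1: 18.1 kHz, 20.5 kHz.
k=2: 37.4 kHz, 39.8 kHz.
k=3: 56.7 kHz, 59.1 kHz.
k=4: 76 kHz, 78.4 kHz.
Within [18.8 kHz, 72 kHz]: 20.5 kHz, 37.4 kHz, 39.8 kHz, 56.7 kHz, 59.1 kHz.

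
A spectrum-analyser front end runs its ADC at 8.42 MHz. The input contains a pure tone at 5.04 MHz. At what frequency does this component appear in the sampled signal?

5.04 MHz > fs/2 = 4.21 MHz, folds to fs − 5.04 MHz = 3.38 MHz.

3.38 MHz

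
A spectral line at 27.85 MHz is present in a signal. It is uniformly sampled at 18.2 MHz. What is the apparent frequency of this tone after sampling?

8.55 MHz

27.85 MHz mod fs = 9.65 MHz.
9.65 MHz > fs/2 = 9.1 MHz, folds to fs − 9.65 MHz = 8.55 MHz.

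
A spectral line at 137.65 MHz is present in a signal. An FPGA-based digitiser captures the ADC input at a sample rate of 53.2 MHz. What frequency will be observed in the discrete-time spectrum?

21.95 MHz

137.65 MHz mod fs = 31.25 MHz.
31.25 MHz > fs/2 = 26.6 MHz, folds to fs − 31.25 MHz = 21.95 MHz.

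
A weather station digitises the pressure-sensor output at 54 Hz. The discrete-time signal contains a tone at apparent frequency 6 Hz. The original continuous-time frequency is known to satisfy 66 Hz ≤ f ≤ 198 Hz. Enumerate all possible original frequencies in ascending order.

Frequencies that alias to 6 Hz are k·fs ± 6 Hz for integer k ≥ 0.
k=0: 6 Hz.
k=1: 48 Hz, 60 Hz.
k=2: 102 Hz, 114 Hz.
k=3: 156 Hz, 168 Hz.
k=4: 210 Hz, 222 Hz.
Within [66 Hz, 198 Hz]: 102 Hz, 114 Hz, 156 Hz, 168 Hz.

102 Hz, 114 Hz, 156 Hz, 168 Hz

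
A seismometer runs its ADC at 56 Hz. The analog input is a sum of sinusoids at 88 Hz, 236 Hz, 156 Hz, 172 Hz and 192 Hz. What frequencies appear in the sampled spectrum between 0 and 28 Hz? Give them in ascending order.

4 Hz, 12 Hz, 24 Hz

fs/2 = 28 Hz.
88 Hz mod fs = 32 Hz.
32 Hz > fs/2 = 28 Hz, folds to fs − 32 Hz = 24 Hz.
236 Hz mod fs = 12 Hz.
12 Hz ≤ fs/2 = 28 Hz, appears at 12 Hz.
156 Hz mod fs = 44 Hz.
44 Hz > fs/2 = 28 Hz, folds to fs − 44 Hz = 12 Hz.
172 Hz mod fs = 4 Hz.
4 Hz ≤ fs/2 = 28 Hz, appears at 4 Hz.
192 Hz mod fs = 24 Hz.
24 Hz ≤ fs/2 = 28 Hz, appears at 24 Hz.
Distinct values: {4 Hz, 12 Hz, 24 Hz}.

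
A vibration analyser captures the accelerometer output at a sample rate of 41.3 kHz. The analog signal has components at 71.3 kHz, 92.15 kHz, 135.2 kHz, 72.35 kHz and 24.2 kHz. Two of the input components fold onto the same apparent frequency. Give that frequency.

11.3 kHz

fs/2 = 20.65 kHz.
71.3 kHz mod fs = 30 kHz.
30 kHz > fs/2 = 20.65 kHz, folds to fs − 30 kHz = 11.3 kHz.
92.15 kHz mod fs = 9.55 kHz.
9.55 kHz ≤ fs/2 = 20.65 kHz, appears at 9.55 kHz.
135.2 kHz mod fs = 11.3 kHz.
11.3 kHz ≤ fs/2 = 20.65 kHz, appears at 11.3 kHz.
72.35 kHz mod fs = 31.05 kHz.
31.05 kHz > fs/2 = 20.65 kHz, folds to fs − 31.05 kHz = 10.25 kHz.
24.2 kHz > fs/2 = 20.65 kHz, folds to fs − 24.2 kHz = 17.1 kHz.
71.3 kHz and 135.2 kHz both map to 11.3 kHz.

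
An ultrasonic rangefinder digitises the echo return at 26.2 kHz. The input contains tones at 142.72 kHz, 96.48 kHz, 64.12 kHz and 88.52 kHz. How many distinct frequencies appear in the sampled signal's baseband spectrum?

fs/2 = 13.1 kHz.
142.72 kHz mod fs = 11.72 kHz.
11.72 kHz ≤ fs/2 = 13.1 kHz, appears at 11.72 kHz.
96.48 kHz mod fs = 17.88 kHz.
17.88 kHz > fs/2 = 13.1 kHz, folds to fs − 17.88 kHz = 8.32 kHz.
64.12 kHz mod fs = 11.72 kHz.
11.72 kHz ≤ fs/2 = 13.1 kHz, appears at 11.72 kHz.
88.52 kHz mod fs = 9.92 kHz.
9.92 kHz ≤ fs/2 = 13.1 kHz, appears at 9.92 kHz.
Distinct values: {8.32 kHz, 9.92 kHz, 11.72 kHz} → 3.

3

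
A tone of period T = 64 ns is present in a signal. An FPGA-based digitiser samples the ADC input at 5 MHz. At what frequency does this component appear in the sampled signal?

T = 64 ns → f = 1/T = 15.625 MHz.
15.625 MHz mod fs = 0.625 MHz.
0.625 MHz ≤ fs/2 = 2.5 MHz, appears at 0.625 MHz.

0.625 MHz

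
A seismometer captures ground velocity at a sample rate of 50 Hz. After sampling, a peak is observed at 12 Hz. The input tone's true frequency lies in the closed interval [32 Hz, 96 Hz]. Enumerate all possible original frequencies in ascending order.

38 Hz, 62 Hz, 88 Hz

Frequencies that alias to 12 Hz are k·fs ± 12 Hz for integer k ≥ 0.
k=0: 12 Hz.
k=1: 38 Hz, 62 Hz.
k=2: 88 Hz, 112 Hz.
k=3: 138 Hz, 162 Hz.
Within [32 Hz, 96 Hz]: 38 Hz, 62 Hz, 88 Hz.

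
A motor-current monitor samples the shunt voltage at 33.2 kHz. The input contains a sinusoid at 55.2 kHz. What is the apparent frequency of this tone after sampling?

11.2 kHz

55.2 kHz mod fs = 22 kHz.
22 kHz > fs/2 = 16.6 kHz, folds to fs − 22 kHz = 11.2 kHz.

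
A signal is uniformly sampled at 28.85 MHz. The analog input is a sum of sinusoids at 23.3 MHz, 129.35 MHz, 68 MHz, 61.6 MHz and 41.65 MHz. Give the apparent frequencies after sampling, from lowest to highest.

3.9 MHz, 5.55 MHz, 10.3 MHz, 12.8 MHz, 13.95 MHz

fs/2 = 14.425 MHz.
23.3 MHz > fs/2 = 14.425 MHz, folds to fs − 23.3 MHz = 5.55 MHz.
129.35 MHz mod fs = 13.95 MHz.
13.95 MHz ≤ fs/2 = 14.425 MHz, appears at 13.95 MHz.
68 MHz mod fs = 10.3 MHz.
10.3 MHz ≤ fs/2 = 14.425 MHz, appears at 10.3 MHz.
61.6 MHz mod fs = 3.9 MHz.
3.9 MHz ≤ fs/2 = 14.425 MHz, appears at 3.9 MHz.
41.65 MHz mod fs = 12.8 MHz.
12.8 MHz ≤ fs/2 = 14.425 MHz, appears at 12.8 MHz.
Distinct values: {3.9 MHz, 5.55 MHz, 10.3 MHz, 12.8 MHz, 13.95 MHz}.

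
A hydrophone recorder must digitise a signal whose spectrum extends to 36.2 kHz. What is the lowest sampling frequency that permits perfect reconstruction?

Nyquist rate = 2 × 36.2 kHz = 72.4 kHz.

72.4 kHz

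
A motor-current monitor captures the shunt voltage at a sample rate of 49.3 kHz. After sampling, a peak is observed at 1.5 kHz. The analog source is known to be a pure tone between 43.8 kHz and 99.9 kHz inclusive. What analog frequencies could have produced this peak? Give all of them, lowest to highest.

Frequencies that alias to 1.5 kHz are k·fs ± 1.5 kHz for integer k ≥ 0.
k=0: 1.5 kHz.
k=1: 47.8 kHz, 50.8 kHz.
k=2: 97.1 kHz, 100.1 kHz.
k=3: 146.4 kHz, 149.4 kHz.
Within [43.8 kHz, 99.9 kHz]: 47.8 kHz, 50.8 kHz, 97.1 kHz.

47.8 kHz, 50.8 kHz, 97.1 kHz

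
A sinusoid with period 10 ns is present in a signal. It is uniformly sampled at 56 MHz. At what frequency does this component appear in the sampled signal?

12 MHz

T = 10 ns → f = 1/T = 100 MHz.
100 MHz mod fs = 44 MHz.
44 MHz > fs/2 = 28 MHz, folds to fs − 44 MHz = 12 MHz.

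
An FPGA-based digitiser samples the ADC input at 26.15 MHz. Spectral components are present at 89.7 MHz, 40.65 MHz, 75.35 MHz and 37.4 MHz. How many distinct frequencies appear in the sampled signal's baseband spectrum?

3

fs/2 = 13.075 MHz.
89.7 MHz mod fs = 11.25 MHz.
11.25 MHz ≤ fs/2 = 13.075 MHz, appears at 11.25 MHz.
40.65 MHz mod fs = 14.5 MHz.
14.5 MHz > fs/2 = 13.075 MHz, folds to fs − 14.5 MHz = 11.65 MHz.
75.35 MHz mod fs = 23.05 MHz.
23.05 MHz > fs/2 = 13.075 MHz, folds to fs − 23.05 MHz = 3.1 MHz.
37.4 MHz mod fs = 11.25 MHz.
11.25 MHz ≤ fs/2 = 13.075 MHz, appears at 11.25 MHz.
Distinct values: {3.1 MHz, 11.25 MHz, 11.65 MHz} → 3.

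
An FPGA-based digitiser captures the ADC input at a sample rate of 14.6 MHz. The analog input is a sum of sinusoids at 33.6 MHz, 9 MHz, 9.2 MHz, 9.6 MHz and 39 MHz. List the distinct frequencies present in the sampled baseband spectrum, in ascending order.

fs/2 = 7.3 MHz.
33.6 MHz mod fs = 4.4 MHz.
4.4 MHz ≤ fs/2 = 7.3 MHz, appears at 4.4 MHz.
9 MHz > fs/2 = 7.3 MHz, folds to fs − 9 MHz = 5.6 MHz.
9.2 MHz > fs/2 = 7.3 MHz, folds to fs − 9.2 MHz = 5.4 MHz.
9.6 MHz > fs/2 = 7.3 MHz, folds to fs − 9.6 MHz = 5 MHz.
39 MHz mod fs = 9.8 MHz.
9.8 MHz > fs/2 = 7.3 MHz, folds to fs − 9.8 MHz = 4.8 MHz.
Distinct values: {4.4 MHz, 4.8 MHz, 5 MHz, 5.4 MHz, 5.6 MHz}.

4.4 MHz, 4.8 MHz, 5 MHz, 5.4 MHz, 5.6 MHz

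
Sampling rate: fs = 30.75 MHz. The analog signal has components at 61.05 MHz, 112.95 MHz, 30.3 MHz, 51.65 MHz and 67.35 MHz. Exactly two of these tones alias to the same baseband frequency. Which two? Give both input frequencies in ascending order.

30.3 MHz, 61.05 MHz

fs/2 = 15.375 MHz.
61.05 MHz mod fs = 30.3 MHz.
30.3 MHz > fs/2 = 15.375 MHz, folds to fs − 30.3 MHz = 0.45 MHz.
112.95 MHz mod fs = 20.7 MHz.
20.7 MHz > fs/2 = 15.375 MHz, folds to fs − 20.7 MHz = 10.05 MHz.
30.3 MHz > fs/2 = 15.375 MHz, folds to fs − 30.3 MHz = 0.45 MHz.
51.65 MHz mod fs = 20.9 MHz.
20.9 MHz > fs/2 = 15.375 MHz, folds to fs − 20.9 MHz = 9.85 MHz.
67.35 MHz mod fs = 5.85 MHz.
5.85 MHz ≤ fs/2 = 15.375 MHz, appears at 5.85 MHz.
30.3 MHz and 61.05 MHz both map to 0.45 MHz.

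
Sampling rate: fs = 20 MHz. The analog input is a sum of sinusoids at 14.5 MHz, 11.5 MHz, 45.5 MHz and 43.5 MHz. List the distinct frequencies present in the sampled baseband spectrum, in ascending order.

fs/2 = 10 MHz.
14.5 MHz > fs/2 = 10 MHz, folds to fs − 14.5 MHz = 5.5 MHz.
11.5 MHz > fs/2 = 10 MHz, folds to fs − 11.5 MHz = 8.5 MHz.
45.5 MHz mod fs = 5.5 MHz.
5.5 MHz ≤ fs/2 = 10 MHz, appears at 5.5 MHz.
43.5 MHz mod fs = 3.5 MHz.
3.5 MHz ≤ fs/2 = 10 MHz, appears at 3.5 MHz.
Distinct values: {3.5 MHz, 5.5 MHz, 8.5 MHz}.

3.5 MHz, 5.5 MHz, 8.5 MHz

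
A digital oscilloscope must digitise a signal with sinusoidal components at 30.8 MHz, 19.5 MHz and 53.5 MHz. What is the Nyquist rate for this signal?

107 MHz

Highest-frequency component: 53.5 MHz.
Nyquist rate = 2 × 53.5 MHz = 107 MHz.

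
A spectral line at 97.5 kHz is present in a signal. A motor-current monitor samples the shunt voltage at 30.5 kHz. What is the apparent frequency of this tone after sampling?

97.5 kHz mod fs = 6 kHz.
6 kHz ≤ fs/2 = 15.25 kHz, appears at 6 kHz.

6 kHz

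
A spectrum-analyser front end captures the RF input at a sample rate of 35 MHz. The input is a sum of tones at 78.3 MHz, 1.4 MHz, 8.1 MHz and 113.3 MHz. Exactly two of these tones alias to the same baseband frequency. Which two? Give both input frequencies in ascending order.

78.3 MHz, 113.3 MHz

fs/2 = 17.5 MHz.
78.3 MHz mod fs = 8.3 MHz.
8.3 MHz ≤ fs/2 = 17.5 MHz, appears at 8.3 MHz.
1.4 MHz ≤ fs/2 = 17.5 MHz, passes unchanged.
8.1 MHz ≤ fs/2 = 17.5 MHz, passes unchanged.
113.3 MHz mod fs = 8.3 MHz.
8.3 MHz ≤ fs/2 = 17.5 MHz, appears at 8.3 MHz.
78.3 MHz and 113.3 MHz both map to 8.3 MHz.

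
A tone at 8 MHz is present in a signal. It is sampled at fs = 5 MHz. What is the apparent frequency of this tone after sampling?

2 MHz

8 MHz mod fs = 3 MHz.
3 MHz > fs/2 = 2.5 MHz, folds to fs − 3 MHz = 2 MHz.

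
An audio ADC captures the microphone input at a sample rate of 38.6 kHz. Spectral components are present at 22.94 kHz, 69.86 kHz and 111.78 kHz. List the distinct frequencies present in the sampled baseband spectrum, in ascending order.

4.02 kHz, 7.34 kHz, 15.66 kHz

fs/2 = 19.3 kHz.
22.94 kHz > fs/2 = 19.3 kHz, folds to fs − 22.94 kHz = 15.66 kHz.
69.86 kHz mod fs = 31.26 kHz.
31.26 kHz > fs/2 = 19.3 kHz, folds to fs − 31.26 kHz = 7.34 kHz.
111.78 kHz mod fs = 34.58 kHz.
34.58 kHz > fs/2 = 19.3 kHz, folds to fs − 34.58 kHz = 4.02 kHz.
Distinct values: {4.02 kHz, 7.34 kHz, 15.66 kHz}.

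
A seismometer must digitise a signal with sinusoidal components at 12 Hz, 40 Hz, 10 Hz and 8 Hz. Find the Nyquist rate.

Highest-frequency component: 40 Hz.
Nyquist rate = 2 × 40 Hz = 80 Hz.

80 Hz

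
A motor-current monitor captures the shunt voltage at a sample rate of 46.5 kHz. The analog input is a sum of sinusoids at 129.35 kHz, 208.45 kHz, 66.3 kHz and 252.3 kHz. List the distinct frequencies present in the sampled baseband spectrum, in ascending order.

10.15 kHz, 19.8 kHz, 22.45 kHz

fs/2 = 23.25 kHz.
129.35 kHz mod fs = 36.35 kHz.
36.35 kHz > fs/2 = 23.25 kHz, folds to fs − 36.35 kHz = 10.15 kHz.
208.45 kHz mod fs = 22.45 kHz.
22.45 kHz ≤ fs/2 = 23.25 kHz, appears at 22.45 kHz.
66.3 kHz mod fs = 19.8 kHz.
19.8 kHz ≤ fs/2 = 23.25 kHz, appears at 19.8 kHz.
252.3 kHz mod fs = 19.8 kHz.
19.8 kHz ≤ fs/2 = 23.25 kHz, appears at 19.8 kHz.
Distinct values: {10.15 kHz, 19.8 kHz, 22.45 kHz}.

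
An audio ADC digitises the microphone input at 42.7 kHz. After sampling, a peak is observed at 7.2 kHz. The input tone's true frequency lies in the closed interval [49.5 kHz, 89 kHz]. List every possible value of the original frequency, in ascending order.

49.9 kHz, 78.2 kHz

Frequencies that alias to 7.2 kHz are k·fs ± 7.2 kHz for integer k ≥ 0.
k=0: 7.2 kHz.
k=1: 35.5 kHz, 49.9 kHz.
k=2: 78.2 kHz, 92.6 kHz.
k=3: 120.9 kHz, 135.3 kHz.
Within [49.5 kHz, 89 kHz]: 49.9 kHz, 78.2 kHz.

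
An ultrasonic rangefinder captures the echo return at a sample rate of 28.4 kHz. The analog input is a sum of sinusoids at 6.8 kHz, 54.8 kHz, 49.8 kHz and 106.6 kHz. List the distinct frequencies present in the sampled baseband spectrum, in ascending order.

2 kHz, 6.8 kHz, 7 kHz

fs/2 = 14.2 kHz.
6.8 kHz ≤ fs/2 = 14.2 kHz, passes unchanged.
54.8 kHz mod fs = 26.4 kHz.
26.4 kHz > fs/2 = 14.2 kHz, folds to fs − 26.4 kHz = 2 kHz.
49.8 kHz mod fs = 21.4 kHz.
21.4 kHz > fs/2 = 14.2 kHz, folds to fs − 21.4 kHz = 7 kHz.
106.6 kHz mod fs = 21.4 kHz.
21.4 kHz > fs/2 = 14.2 kHz, folds to fs − 21.4 kHz = 7 kHz.
Distinct values: {2 kHz, 6.8 kHz, 7 kHz}.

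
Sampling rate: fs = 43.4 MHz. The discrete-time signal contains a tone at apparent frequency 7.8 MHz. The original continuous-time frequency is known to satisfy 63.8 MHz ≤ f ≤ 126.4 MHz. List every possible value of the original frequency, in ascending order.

Frequencies that alias to 7.8 MHz are k·fs ± 7.8 MHz for integer k ≥ 0.
k=0: 7.8 MHz.
k=1: 35.6 MHz, 51.2 MHz.
k=2: 79 MHz, 94.6 MHz.
k=3: 122.4 MHz, 138 MHz.
k=4: 165.8 MHz, 181.4 MHz.
Within [63.8 MHz, 126.4 MHz]: 79 MHz, 94.6 MHz, 122.4 MHz.

79 MHz, 94.6 MHz, 122.4 MHz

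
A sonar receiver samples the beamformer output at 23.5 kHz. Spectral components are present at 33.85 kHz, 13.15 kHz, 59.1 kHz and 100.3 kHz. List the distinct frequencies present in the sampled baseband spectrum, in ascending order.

fs/2 = 11.75 kHz.
33.85 kHz mod fs = 10.35 kHz.
10.35 kHz ≤ fs/2 = 11.75 kHz, appears at 10.35 kHz.
13.15 kHz > fs/2 = 11.75 kHz, folds to fs − 13.15 kHz = 10.35 kHz.
59.1 kHz mod fs = 12.1 kHz.
12.1 kHz > fs/2 = 11.75 kHz, folds to fs − 12.1 kHz = 11.4 kHz.
100.3 kHz mod fs = 6.3 kHz.
6.3 kHz ≤ fs/2 = 11.75 kHz, appears at 6.3 kHz.
Distinct values: {6.3 kHz, 10.35 kHz, 11.4 kHz}.

6.3 kHz, 10.35 kHz, 11.4 kHz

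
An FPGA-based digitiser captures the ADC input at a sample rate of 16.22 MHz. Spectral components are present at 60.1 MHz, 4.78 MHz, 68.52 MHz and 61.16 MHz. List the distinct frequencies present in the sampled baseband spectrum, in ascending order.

3.64 MHz, 3.72 MHz, 4.78 MHz

fs/2 = 8.11 MHz.
60.1 MHz mod fs = 11.44 MHz.
11.44 MHz > fs/2 = 8.11 MHz, folds to fs − 11.44 MHz = 4.78 MHz.
4.78 MHz ≤ fs/2 = 8.11 MHz, passes unchanged.
68.52 MHz mod fs = 3.64 MHz.
3.64 MHz ≤ fs/2 = 8.11 MHz, appears at 3.64 MHz.
61.16 MHz mod fs = 12.5 MHz.
12.5 MHz > fs/2 = 8.11 MHz, folds to fs − 12.5 MHz = 3.72 MHz.
Distinct values: {3.64 MHz, 3.72 MHz, 4.78 MHz}.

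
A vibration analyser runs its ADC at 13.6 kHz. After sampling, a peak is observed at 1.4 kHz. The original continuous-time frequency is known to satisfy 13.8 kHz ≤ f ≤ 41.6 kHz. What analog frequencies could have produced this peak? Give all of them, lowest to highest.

15 kHz, 25.8 kHz, 28.6 kHz, 39.4 kHz

Frequencies that alias to 1.4 kHz are k·fs ± 1.4 kHz for integer k ≥ 0.
k=0: 1.4 kHz.
k=1: 12.2 kHz, 15 kHz.
k=2: 25.8 kHz, 28.6 kHz.
k=3: 39.4 kHz, 42.2 kHz.
k=4: 53 kHz, 55.8 kHz.
Within [13.8 kHz, 41.6 kHz]: 15 kHz, 25.8 kHz, 28.6 kHz, 39.4 kHz.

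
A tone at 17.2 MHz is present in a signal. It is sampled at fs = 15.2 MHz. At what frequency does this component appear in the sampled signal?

2 MHz

17.2 MHz mod fs = 2 MHz.
2 MHz ≤ fs/2 = 7.6 MHz, appears at 2 MHz.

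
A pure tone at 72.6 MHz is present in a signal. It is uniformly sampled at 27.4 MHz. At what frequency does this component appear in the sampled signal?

9.6 MHz

72.6 MHz mod fs = 17.8 MHz.
17.8 MHz > fs/2 = 13.7 MHz, folds to fs − 17.8 MHz = 9.6 MHz.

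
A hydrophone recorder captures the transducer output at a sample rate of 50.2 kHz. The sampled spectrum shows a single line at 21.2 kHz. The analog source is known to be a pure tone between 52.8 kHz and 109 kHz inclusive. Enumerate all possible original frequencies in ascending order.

Frequencies that alias to 21.2 kHz are k·fs ± 21.2 kHz for integer k ≥ 0.
k=0: 21.2 kHz.
k=1: 29 kHz, 71.4 kHz.
k=2: 79.2 kHz, 121.6 kHz.
k=3: 129.4 kHz, 171.8 kHz.
Within [52.8 kHz, 109 kHz]: 71.4 kHz, 79.2 kHz.

71.4 kHz, 79.2 kHz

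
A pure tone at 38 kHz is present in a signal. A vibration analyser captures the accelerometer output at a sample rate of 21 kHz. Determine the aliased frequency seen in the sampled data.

38 kHz mod fs = 17 kHz.
17 kHz > fs/2 = 10.5 kHz, folds to fs − 17 kHz = 4 kHz.

4 kHz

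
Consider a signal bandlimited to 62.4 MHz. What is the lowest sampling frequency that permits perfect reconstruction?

124.8 MHz

Nyquist rate = 2 × 62.4 MHz = 124.8 MHz.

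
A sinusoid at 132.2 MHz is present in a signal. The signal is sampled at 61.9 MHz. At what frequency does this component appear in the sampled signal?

132.2 MHz mod fs = 8.4 MHz.
8.4 MHz ≤ fs/2 = 30.95 MHz, appears at 8.4 MHz.

8.4 MHz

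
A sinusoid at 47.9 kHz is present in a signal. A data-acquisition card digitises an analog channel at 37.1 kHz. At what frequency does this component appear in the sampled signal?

10.8 kHz

47.9 kHz mod fs = 10.8 kHz.
10.8 kHz ≤ fs/2 = 18.55 kHz, appears at 10.8 kHz.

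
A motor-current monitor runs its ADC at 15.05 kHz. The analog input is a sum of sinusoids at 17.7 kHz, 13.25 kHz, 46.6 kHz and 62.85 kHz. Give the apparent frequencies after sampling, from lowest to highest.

1.45 kHz, 1.8 kHz, 2.65 kHz

fs/2 = 7.525 kHz.
17.7 kHz mod fs = 2.65 kHz.
2.65 kHz ≤ fs/2 = 7.525 kHz, appears at 2.65 kHz.
13.25 kHz > fs/2 = 7.525 kHz, folds to fs − 13.25 kHz = 1.8 kHz.
46.6 kHz mod fs = 1.45 kHz.
1.45 kHz ≤ fs/2 = 7.525 kHz, appears at 1.45 kHz.
62.85 kHz mod fs = 2.65 kHz.
2.65 kHz ≤ fs/2 = 7.525 kHz, appears at 2.65 kHz.
Distinct values: {1.45 kHz, 1.8 kHz, 2.65 kHz}.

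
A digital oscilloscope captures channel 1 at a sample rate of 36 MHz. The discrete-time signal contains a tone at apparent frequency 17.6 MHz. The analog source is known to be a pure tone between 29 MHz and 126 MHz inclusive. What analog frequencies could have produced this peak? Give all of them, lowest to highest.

Frequencies that alias to 17.6 MHz are k·fs ± 17.6 MHz for integer k ≥ 0.
k=0: 17.6 MHz.
k=1: 18.4 MHz, 53.6 MHz.
k=2: 54.4 MHz, 89.6 MHz.
k=3: 90.4 MHz, 125.6 MHz.
k=4: 126.4 MHz, 161.6 MHz.
Within [29 MHz, 126 MHz]: 53.6 MHz, 54.4 MHz, 89.6 MHz, 90.4 MHz, 125.6 MHz.

53.6 MHz, 54.4 MHz, 89.6 MHz, 90.4 MHz, 125.6 MHz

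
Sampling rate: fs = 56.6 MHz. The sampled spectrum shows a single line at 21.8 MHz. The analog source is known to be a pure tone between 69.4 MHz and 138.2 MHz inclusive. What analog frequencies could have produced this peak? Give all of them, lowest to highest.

Frequencies that alias to 21.8 MHz are k·fs ± 21.8 MHz for integer k ≥ 0.
k=0: 21.8 MHz.
k=1: 34.8 MHz, 78.4 MHz.
k=2: 91.4 MHz, 135 MHz.
k=3: 148 MHz, 191.6 MHz.
Within [69.4 MHz, 138.2 MHz]: 78.4 MHz, 91.4 MHz, 135 MHz.

78.4 MHz, 91.4 MHz, 135 MHz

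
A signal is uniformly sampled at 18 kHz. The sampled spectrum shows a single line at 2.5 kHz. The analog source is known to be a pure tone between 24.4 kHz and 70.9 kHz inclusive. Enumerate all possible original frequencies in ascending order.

Frequencies that alias to 2.5 kHz are k·fs ± 2.5 kHz for integer k ≥ 0.
k=0: 2.5 kHz.
k=1: 15.5 kHz, 20.5 kHz.
k=2: 33.5 kHz, 38.5 kHz.
k=3: 51.5 kHz, 56.5 kHz.
k=4: 69.5 kHz, 74.5 kHz.
k=5: 87.5 kHz, 92.5 kHz.
Within [24.4 kHz, 70.9 kHz]: 33.5 kHz, 38.5 kHz, 51.5 kHz, 56.5 kHz, 69.5 kHz.

33.5 kHz, 38.5 kHz, 51.5 kHz, 56.5 kHz, 69.5 kHz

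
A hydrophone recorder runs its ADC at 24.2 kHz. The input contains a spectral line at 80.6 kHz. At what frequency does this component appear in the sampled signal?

80.6 kHz mod fs = 8 kHz.
8 kHz ≤ fs/2 = 12.1 kHz, appears at 8 kHz.

8 kHz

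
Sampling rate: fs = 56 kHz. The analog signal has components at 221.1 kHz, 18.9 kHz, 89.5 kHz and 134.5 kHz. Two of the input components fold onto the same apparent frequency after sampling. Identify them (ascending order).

89.5 kHz, 134.5 kHz

fs/2 = 28 kHz.
221.1 kHz mod fs = 53.1 kHz.
53.1 kHz > fs/2 = 28 kHz, folds to fs − 53.1 kHz = 2.9 kHz.
18.9 kHz ≤ fs/2 = 28 kHz, passes unchanged.
89.5 kHz mod fs = 33.5 kHz.
33.5 kHz > fs/2 = 28 kHz, folds to fs − 33.5 kHz = 22.5 kHz.
134.5 kHz mod fs = 22.5 kHz.
22.5 kHz ≤ fs/2 = 28 kHz, appears at 22.5 kHz.
89.5 kHz and 134.5 kHz both map to 22.5 kHz.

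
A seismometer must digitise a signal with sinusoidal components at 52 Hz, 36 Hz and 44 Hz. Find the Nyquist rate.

104 Hz

Highest-frequency component: 52 Hz.
Nyquist rate = 2 × 52 Hz = 104 Hz.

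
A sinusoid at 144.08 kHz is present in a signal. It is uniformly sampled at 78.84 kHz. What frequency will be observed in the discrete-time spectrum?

144.08 kHz mod fs = 65.24 kHz.
65.24 kHz > fs/2 = 39.42 kHz, folds to fs − 65.24 kHz = 13.6 kHz.

13.6 kHz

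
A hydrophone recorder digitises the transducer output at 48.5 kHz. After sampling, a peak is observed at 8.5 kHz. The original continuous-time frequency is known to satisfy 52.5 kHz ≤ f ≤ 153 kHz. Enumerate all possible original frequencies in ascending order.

Frequencies that alias to 8.5 kHz are k·fs ± 8.5 kHz for integer k ≥ 0.
k=0: 8.5 kHz.
k=1: 40 kHz, 57 kHz.
k=2: 88.5 kHz, 105.5 kHz.
k=3: 137 kHz, 154 kHz.
k=4: 185.5 kHz, 202.5 kHz.
Within [52.5 kHz, 153 kHz]: 57 kHz, 88.5 kHz, 105.5 kHz, 137 kHz.

57 kHz, 88.5 kHz, 105.5 kHz, 137 kHz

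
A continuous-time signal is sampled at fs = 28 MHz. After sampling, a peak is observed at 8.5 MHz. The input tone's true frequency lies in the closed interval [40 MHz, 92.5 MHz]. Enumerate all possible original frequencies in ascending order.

47.5 MHz, 64.5 MHz, 75.5 MHz, 92.5 MHz

Frequencies that alias to 8.5 MHz are k·fs ± 8.5 MHz for integer k ≥ 0.
k=0: 8.5 MHz.
k=1: 19.5 MHz, 36.5 MHz.
k=2: 47.5 MHz, 64.5 MHz.
k=3: 75.5 MHz, 92.5 MHz.
k=4: 103.5 MHz, 120.5 MHz.
Within [40 MHz, 92.5 MHz]: 47.5 MHz, 64.5 MHz, 75.5 MHz, 92.5 MHz.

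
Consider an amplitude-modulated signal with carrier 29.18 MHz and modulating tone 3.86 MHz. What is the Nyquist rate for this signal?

AM sidebands sit at fc ± fm = 25.32 MHz and 33.04 MHz.
Highest-frequency component: 33.04 MHz.
Nyquist rate = 2 × 33.04 MHz = 66.08 MHz.

66.08 MHz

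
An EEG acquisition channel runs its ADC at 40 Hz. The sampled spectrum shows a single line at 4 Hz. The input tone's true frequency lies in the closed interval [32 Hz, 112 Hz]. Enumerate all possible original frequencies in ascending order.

36 Hz, 44 Hz, 76 Hz, 84 Hz

Frequencies that alias to 4 Hz are k·fs ± 4 Hz for integer k ≥ 0.
k=0: 4 Hz.
k=1: 36 Hz, 44 Hz.
k=2: 76 Hz, 84 Hz.
k=3: 116 Hz, 124 Hz.
Within [32 Hz, 112 Hz]: 36 Hz, 44 Hz, 76 Hz, 84 Hz.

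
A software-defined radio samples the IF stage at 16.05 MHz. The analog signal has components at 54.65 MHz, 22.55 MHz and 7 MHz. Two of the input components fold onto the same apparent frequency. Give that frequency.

fs/2 = 8.025 MHz.
54.65 MHz mod fs = 6.5 MHz.
6.5 MHz ≤ fs/2 = 8.025 MHz, appears at 6.5 MHz.
22.55 MHz mod fs = 6.5 MHz.
6.5 MHz ≤ fs/2 = 8.025 MHz, appears at 6.5 MHz.
7 MHz ≤ fs/2 = 8.025 MHz, passes unchanged.
22.55 MHz and 54.65 MHz both map to 6.5 MHz.

6.5 MHz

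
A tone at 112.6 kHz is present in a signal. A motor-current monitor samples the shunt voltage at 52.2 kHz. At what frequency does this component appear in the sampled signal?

8.2 kHz

112.6 kHz mod fs = 8.2 kHz.
8.2 kHz ≤ fs/2 = 26.1 kHz, appears at 8.2 kHz.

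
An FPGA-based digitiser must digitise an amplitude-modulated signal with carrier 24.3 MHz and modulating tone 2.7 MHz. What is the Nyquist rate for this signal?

54 MHz

AM sidebands sit at fc ± fm = 21.6 MHz and 27 MHz.
Highest-frequency component: 27 MHz.
Nyquist rate = 2 × 27 MHz = 54 MHz.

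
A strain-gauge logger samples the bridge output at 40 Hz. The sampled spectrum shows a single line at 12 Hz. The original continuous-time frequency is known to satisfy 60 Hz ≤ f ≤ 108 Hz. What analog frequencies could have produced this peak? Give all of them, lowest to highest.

Frequencies that alias to 12 Hz are k·fs ± 12 Hz for integer k ≥ 0.
k=0: 12 Hz.
k=1: 28 Hz, 52 Hz.
k=2: 68 Hz, 92 Hz.
k=3: 108 Hz, 132 Hz.
k=4: 148 Hz, 172 Hz.
Within [60 Hz, 108 Hz]: 68 Hz, 92 Hz, 108 Hz.

68 Hz, 92 Hz, 108 Hz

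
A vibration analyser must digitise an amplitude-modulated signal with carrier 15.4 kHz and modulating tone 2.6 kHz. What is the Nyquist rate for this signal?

AM sidebands sit at fc ± fm = 12.8 kHz and 18 kHz.
Highest-frequency component: 18 kHz.
Nyquist rate = 2 × 18 kHz = 36 kHz.

36 kHz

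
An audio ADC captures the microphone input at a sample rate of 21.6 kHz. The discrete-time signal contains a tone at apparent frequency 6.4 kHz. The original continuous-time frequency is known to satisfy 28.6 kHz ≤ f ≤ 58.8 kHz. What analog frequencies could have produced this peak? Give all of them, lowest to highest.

36.8 kHz, 49.6 kHz, 58.4 kHz

Frequencies that alias to 6.4 kHz are k·fs ± 6.4 kHz for integer k ≥ 0.
k=0: 6.4 kHz.
k=1: 15.2 kHz, 28 kHz.
k=2: 36.8 kHz, 49.6 kHz.
k=3: 58.4 kHz, 71.2 kHz.
k=4: 80 kHz, 92.8 kHz.
Within [28.6 kHz, 58.8 kHz]: 36.8 kHz, 49.6 kHz, 58.4 kHz.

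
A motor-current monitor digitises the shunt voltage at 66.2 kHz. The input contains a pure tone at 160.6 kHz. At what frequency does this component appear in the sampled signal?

28.2 kHz

160.6 kHz mod fs = 28.2 kHz.
28.2 kHz ≤ fs/2 = 33.1 kHz, appears at 28.2 kHz.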